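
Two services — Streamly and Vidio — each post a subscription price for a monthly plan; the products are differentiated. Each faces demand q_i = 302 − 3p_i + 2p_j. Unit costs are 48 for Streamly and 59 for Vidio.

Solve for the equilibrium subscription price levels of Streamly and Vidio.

Streamly's profit: π = (p_{Streamly} − 48)(302 − 3p_{Streamly} + 2p_{Vidio}).
∂π/∂p_{Streamly} = 446 − 6p_{Streamly} + 2p_{Vidio} = 0 ⇒ p_{Streamly} = 223/3 + (1/3)p_{Vidio}.
Similarly p_{Vidio} = 479/6 + (1/3)p_{Streamly}.
Solving the two reaction functions simultaneously: (1 − (1/3)(1/3))p_{Streamly} = 223/3 + (1/3)·(479/6), so (8/9)p_{Streamly} = 1817/18 and p_{Streamly} = 113.5625.
Then p_{Vidio} = 479/6 + (1/3)·113.5625 = 117.6875.

113.5625, 117.6875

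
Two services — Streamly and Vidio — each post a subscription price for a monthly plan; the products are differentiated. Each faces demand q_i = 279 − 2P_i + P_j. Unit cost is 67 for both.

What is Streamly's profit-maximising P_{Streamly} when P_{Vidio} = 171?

Streamly's profit: π = (P_{Streamly} − 67)(279 − 2P_{Streamly} + P_{Vidio}).
∂π/∂P_{Streamly} = 413 − 4P_{Streamly} + P_{Vidio} = 0 ⇒ P_{Streamly} = 103.25 + 0.25P_{Vidio}.
At P_{Vidio} = 171: P_{Streamly} = 103.25 + 0.25·171 = 146.

146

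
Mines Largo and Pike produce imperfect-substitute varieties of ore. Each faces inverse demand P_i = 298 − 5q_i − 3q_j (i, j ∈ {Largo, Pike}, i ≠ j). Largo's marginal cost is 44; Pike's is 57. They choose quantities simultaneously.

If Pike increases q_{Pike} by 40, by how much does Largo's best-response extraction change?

Mine Largo's profit: π = q_{Largo}(298 − 5q_{Largo} − 3q_{Pike}) − 44q_{Largo}.
∂π/∂q_{Largo} = 254 − 10q_{Largo} − 3q_{Pike} = 0 ⇒ q_{Largo} = 25.4 − 0.3q_{Pike}.
The reaction-function slope is −0.3, so a 40-unit rise in q_{Pike} moves q_{Largo} by −0.3 × 40 = −12. Largo's best response falls — the actions are strategic substitutes.

-12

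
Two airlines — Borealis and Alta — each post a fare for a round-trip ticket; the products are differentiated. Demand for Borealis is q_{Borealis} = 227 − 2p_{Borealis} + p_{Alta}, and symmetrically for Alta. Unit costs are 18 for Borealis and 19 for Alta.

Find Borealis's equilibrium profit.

9744.08

Borealis's profit: π = (p_{Borealis} − 18)(227 − 2p_{Borealis} + p_{Alta}).
∂π/∂p_{Borealis} = 263 − 4p_{Borealis} + p_{Alta} = 0 ⇒ p_{Borealis} = 65.75 + 0.25p_{Alta}.
Similarly p_{Alta} = 66.25 + 0.25p_{Borealis}.
Plugging p_{Alta} into Borealis's best response: p_{Borealis} = 65.75 + 0.25(66.25 + 0.25p_{Borealis}) ⇒ 0.9375p_{Borealis} = 82.3125, so p_{Borealis} = 87.8.
Then p_{Alta} = 66.25 + 0.25·87.8 = 88.2.
q_{Borealis} = 227 − 2·87.8 + 88.2 = 139.6.
Profit = (87.8 − 18)·139.6 = 9744.08.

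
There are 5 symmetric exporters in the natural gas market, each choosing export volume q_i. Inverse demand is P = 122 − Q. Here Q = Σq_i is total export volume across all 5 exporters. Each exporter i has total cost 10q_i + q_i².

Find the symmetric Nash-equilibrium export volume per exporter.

14

A representative exporter's profit is π_i = q_i(122 − Q) − 10q_i − q_i², with Q = q_i + Σ_{j≠i} q_j.
First-order condition: 112 − 4q_i − Σ_{j≠i} q_j = 0.
In a symmetric equilibrium every exporter chooses the same q, so Σ_{j≠i} q_j = 4q. The condition becomes 112 − 8q = 0, giving q = 112/8 = 14.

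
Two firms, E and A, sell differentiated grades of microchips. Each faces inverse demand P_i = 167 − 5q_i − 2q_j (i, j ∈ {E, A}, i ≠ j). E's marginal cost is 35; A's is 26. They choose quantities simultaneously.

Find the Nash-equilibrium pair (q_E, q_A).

10.8125, 11.9375

Firm E's profit: π = q_E(167 − 5q_E − 2q_A) − 35q_E.
∂π/∂q_E = 132 − 10q_E − 2q_A = 0 ⇒ q_E = 13.2 − 0.2q_A.
Similarly q_A = 14.1 − 0.2q_E.
Solving the two reaction functions simultaneously: (1 − (−0.2)(−0.2))q_E = 13.2 − 0.2·14.1, so 0.96q_E = 10.38 and q_E = 10.8125.
Then q_A = 14.1 − 0.2·10.8125 = 11.9375.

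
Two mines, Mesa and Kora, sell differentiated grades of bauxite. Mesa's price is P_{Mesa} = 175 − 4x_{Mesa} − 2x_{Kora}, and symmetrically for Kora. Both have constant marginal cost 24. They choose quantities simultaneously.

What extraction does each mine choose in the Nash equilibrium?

15.1

Mine Mesa's profit: π = x_{Mesa}(175 − 4x_{Mesa} − 2x_{Kora}) − 24x_{Mesa}.
∂π/∂x_{Mesa} = 151 − 8x_{Mesa} − 2x_{Kora} = 0 ⇒ x_{Mesa} = 18.875 − 0.25x_{Kora}.
Setting x_{Mesa} = x_{Kora} in the reaction function: x_{Mesa} = 18.875 − 0.25x_{Mesa}, so x_{Mesa} = 18.875 / 1.25 = 15.1.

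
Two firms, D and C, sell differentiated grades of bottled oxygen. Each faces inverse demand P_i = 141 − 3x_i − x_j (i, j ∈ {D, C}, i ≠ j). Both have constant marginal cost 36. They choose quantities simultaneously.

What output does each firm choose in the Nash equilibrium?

Firm D's profit: π = x_D(141 − 3x_D − x_C) − 36x_D.
∂π/∂x_D = 105 − 6x_D − x_C = 0 ⇒ x_D = 17.5 − (1/6)x_C.
Setting x_D = x_C in the reaction function: x_D = 17.5 − (1/6)x_D, so x_D = 17.5 / (7/6) = 15.

15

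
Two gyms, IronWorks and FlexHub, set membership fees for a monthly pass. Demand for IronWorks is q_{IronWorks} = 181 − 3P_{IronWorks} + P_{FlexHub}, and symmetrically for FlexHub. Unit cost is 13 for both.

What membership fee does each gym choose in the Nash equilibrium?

IronWorks's profit: π = (P_{IronWorks} − 13)(181 − 3P_{IronWorks} + P_{FlexHub}).
∂π/∂P_{IronWorks} = 220 − 6P_{IronWorks} + P_{FlexHub} = 0 ⇒ P_{IronWorks} = 110/3 + (1/6)P_{FlexHub}.
The game is symmetric, so in equilibrium P_{FlexHub} = P_{IronWorks}: the reaction function gives (5/6)P_{IronWorks} = 110/3, hence P_{IronWorks} = 44.

44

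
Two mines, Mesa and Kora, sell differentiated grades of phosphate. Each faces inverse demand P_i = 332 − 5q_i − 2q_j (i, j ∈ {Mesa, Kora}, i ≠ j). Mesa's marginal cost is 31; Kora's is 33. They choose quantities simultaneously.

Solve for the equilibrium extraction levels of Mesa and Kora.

25.125, 24.875

Mine Mesa's profit: π = q_{Mesa}(332 − 5q_{Mesa} − 2q_{Kora}) − 31q_{Mesa}.
∂π/∂q_{Mesa} = 301 − 10q_{Mesa} − 2q_{Kora} = 0 ⇒ q_{Mesa} = 30.1 − 0.2q_{Kora}.
Similarly q_{Kora} = 29.9 − 0.2q_{Mesa}.
Plugging q_{Kora} into Mesa's best response: q_{Mesa} = 30.1 − 0.2(29.9 − 0.2q_{Mesa}) ⇒ 0.96q_{Mesa} = 24.12, so q_{Mesa} = 25.125.
Then q_{Kora} = 29.9 − 0.2·25.125 = 24.875.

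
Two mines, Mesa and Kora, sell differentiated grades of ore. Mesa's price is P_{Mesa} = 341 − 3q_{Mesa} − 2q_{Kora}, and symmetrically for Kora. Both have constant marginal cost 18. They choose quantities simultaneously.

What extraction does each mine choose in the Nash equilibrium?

Mine Mesa's profit: π = q_{Mesa}(341 − 3q_{Mesa} − 2q_{Kora}) − 18q_{Mesa}.
∂π/∂q_{Mesa} = 323 − 6q_{Mesa} − 2q_{Kora} = 0 ⇒ q_{Mesa} = 323/6 − (1/3)q_{Kora}.
By symmetry q_{Kora} = q_{Mesa}; substituting into the reaction function, (4/3)q_{Mesa} = 323/6 and q_{Mesa} = 40.375.

40.375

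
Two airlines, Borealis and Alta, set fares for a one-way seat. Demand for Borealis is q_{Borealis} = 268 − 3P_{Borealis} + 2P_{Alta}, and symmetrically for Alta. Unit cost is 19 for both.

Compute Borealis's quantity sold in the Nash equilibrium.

186.75

Borealis's profit: π = (P_{Borealis} − 19)(268 − 3P_{Borealis} + 2P_{Alta}).
∂π/∂P_{Borealis} = 325 − 6P_{Borealis} + 2P_{Alta} = 0 ⇒ P_{Borealis} = 325/6 + (1/3)P_{Alta}.
Setting P_{Borealis} = P_{Alta} in the reaction function: P_{Borealis} = 325/6 + (1/3)P_{Borealis}, so P_{Borealis} = (325/6) / (2/3) = 81.25.
q_{Borealis} = 268 − 3·81.25 + 2·81.25 = 186.75.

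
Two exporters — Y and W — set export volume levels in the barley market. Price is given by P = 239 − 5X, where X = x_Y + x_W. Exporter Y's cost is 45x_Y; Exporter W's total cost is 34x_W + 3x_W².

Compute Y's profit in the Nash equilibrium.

Exporter Y's profit: π = x_Y(239 − 5(x_Y + x_W)) − 45x_Y.
∂π/∂x_Y = 194 − 10x_Y − 5x_W = 0, so x_Y = 19.4 − 0.5x_W.
For W: ∂π/∂x_W = 205 − 16x_W − 5x_Y = 0 ⇒ x_W = 12.8125 − 0.3125x_Y.
Plugging x_W into Y's best response: x_Y = 19.4 − 0.5(12.8125 − 0.3125x_Y) ⇒ (27/32)x_Y = 2079/160, so x_Y = 15.4.
Then x_W = 12.8125 − 0.3125·15.4 = 8.
Price P = 239 − 5·23.4 = 122.
Y's profit: (122 − 45)·15.4 = 1185.8.

1185.8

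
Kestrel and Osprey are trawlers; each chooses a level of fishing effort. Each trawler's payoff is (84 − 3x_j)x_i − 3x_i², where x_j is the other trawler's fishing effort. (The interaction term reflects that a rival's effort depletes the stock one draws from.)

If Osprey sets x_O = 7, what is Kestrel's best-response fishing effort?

10.5

Kestrel's payoff is (84 − 3x_O)x_K − 3x_K².
∂π/∂x_K = 84 − 3x_O − 6x_K = 0, so x_K = 14 − 0.5x_O.
At x_O = 7: x_K = 14 − 0.5·7 = 10.5.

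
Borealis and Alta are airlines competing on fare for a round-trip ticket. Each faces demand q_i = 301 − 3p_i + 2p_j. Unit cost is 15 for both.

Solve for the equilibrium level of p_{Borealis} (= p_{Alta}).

86.5

Borealis's profit: π = (p_{Borealis} − 15)(301 − 3p_{Borealis} + 2p_{Alta}).
∂π/∂p_{Borealis} = 346 − 6p_{Borealis} + 2p_{Alta} = 0 ⇒ p_{Borealis} = 173/3 + (1/3)p_{Alta}.
By symmetry p_{Alta} = p_{Borealis}; substituting into the reaction function, (2/3)p_{Borealis} = 173/3 and p_{Borealis} = 86.5.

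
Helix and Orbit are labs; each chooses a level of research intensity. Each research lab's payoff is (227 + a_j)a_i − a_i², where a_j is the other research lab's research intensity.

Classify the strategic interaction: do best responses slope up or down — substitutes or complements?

Helix's payoff is (227 + a_O)a_H − a_H².
∂π/∂a_H = 227 + a_O − 2a_H = 0, so a_H = 113.5 + 0.5a_O.
The best-response slope da_H/da_O = 0.5 > 0: the reaction function is upward-sloping, so the choices are strategic complements.

strategic complements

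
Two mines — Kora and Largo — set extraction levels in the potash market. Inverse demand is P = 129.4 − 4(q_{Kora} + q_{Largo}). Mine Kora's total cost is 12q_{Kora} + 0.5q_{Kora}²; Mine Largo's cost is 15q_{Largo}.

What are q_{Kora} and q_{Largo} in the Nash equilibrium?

8.6, 10

Mine Kora's profit: π = q_{Kora}(129.4 − 4(q_{Kora} + q_{Largo})) − 12q_{Kora} − 0.5q_{Kora}².
∂π/∂q_{Kora} = 117.4 − 9q_{Kora} − 4q_{Largo} = 0, so q_{Kora} = 587/45 − (4/9)q_{Largo}.
For Largo: ∂π/∂q_{Largo} = 114.4 − 8q_{Largo} − 4q_{Kora} = 0 ⇒ q_{Largo} = 14.3 − 0.5q_{Kora}.
Substituting the second reaction function into the first: q_{Kora} = 587/45 − (4/9)(14.3 − 0.5q_{Kora}), which gives (7/9)q_{Kora} = 301/45 ⇒ q_{Kora} = 8.6.
Then q_{Largo} = 14.3 − 0.5·8.6 = 10.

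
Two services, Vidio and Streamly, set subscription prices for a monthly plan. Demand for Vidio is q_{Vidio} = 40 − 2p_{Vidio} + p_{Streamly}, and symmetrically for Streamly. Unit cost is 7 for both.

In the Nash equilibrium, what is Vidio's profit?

Vidio's profit: π = (p_{Vidio} − 7)(40 − 2p_{Vidio} + p_{Streamly}).
∂π/∂p_{Vidio} = 54 − 4p_{Vidio} + p_{Streamly} = 0 ⇒ p_{Vidio} = 13.5 + 0.25p_{Streamly}.
By symmetry p_{Streamly} = p_{Vidio}; substituting into the reaction function, 0.75p_{Vidio} = 13.5 and p_{Vidio} = 18.
q_{Vidio} = 40 − 2·18 + 18 = 22.
Profit = (18 − 7)·22 = 242.

242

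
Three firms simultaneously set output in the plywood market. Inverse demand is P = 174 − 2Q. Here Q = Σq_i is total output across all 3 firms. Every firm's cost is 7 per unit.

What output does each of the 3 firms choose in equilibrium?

20.875

A representative firm's profit is π_i = q_i(174 − 2Q) − 7q_i, with Q = q_i + Σ_{j≠i} q_j.
First-order condition: 167 − 4q_i − 2Σ_{j≠i} q_j = 0.
In a symmetric equilibrium every firm chooses the same q, so Σ_{j≠i} q_j = 2q. The condition becomes 167 − 8q = 0, giving q = 167/8 = 20.875.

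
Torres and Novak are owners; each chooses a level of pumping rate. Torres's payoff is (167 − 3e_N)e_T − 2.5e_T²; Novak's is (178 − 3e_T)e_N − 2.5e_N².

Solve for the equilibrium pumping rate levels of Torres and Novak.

18.8125, 24.3125

Expanding Torres's payoff: 167e_T − 3e_Ne_T − 2.5e_T².
∂π/∂e_T = 167 − 3e_N − 5e_T = 0, so e_T = 33.4 − 0.6e_N.
Likewise for Novak: e_N = 35.6 − 0.6e_T.
Plugging e_N into Torres's best response: e_T = 33.4 − 0.6(35.6 − 0.6e_T) ⇒ 0.64e_T = 12.04, so e_T = 18.8125.
Then e_N = 35.6 − 0.6·18.8125 = 24.3125.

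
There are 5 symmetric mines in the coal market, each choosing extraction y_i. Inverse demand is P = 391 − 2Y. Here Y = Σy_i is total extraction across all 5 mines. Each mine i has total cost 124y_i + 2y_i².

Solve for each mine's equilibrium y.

16.6875

A representative mine's profit is π_i = y_i(391 − 2Y) − 124y_i − 2y_i², with Y = y_i + Σ_{j≠i} y_j.
First-order condition: 267 − 8y_i − 2Σ_{j≠i} y_j = 0.
Imposing symmetry (y_j = y for all j) turns Σ_{j≠i} y_j into 4y, so 267 = 16y and y = 16.6875.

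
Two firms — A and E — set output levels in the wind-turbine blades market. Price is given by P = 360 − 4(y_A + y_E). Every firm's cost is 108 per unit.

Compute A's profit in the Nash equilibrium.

Firm A's profit: π = y_A(360 − 4(y_A + y_E)) − 108y_A.
∂π/∂y_A = 252 − 8y_A − 4y_E = 0, so y_A = 31.5 − 0.5y_E.
By symmetry y_E = y_A; substituting into the reaction function, 1.5y_A = 31.5 and y_A = 21.
Price P = 360 − 4·42 = 192.
A's profit: (192 − 108)·21 = 1764.

1764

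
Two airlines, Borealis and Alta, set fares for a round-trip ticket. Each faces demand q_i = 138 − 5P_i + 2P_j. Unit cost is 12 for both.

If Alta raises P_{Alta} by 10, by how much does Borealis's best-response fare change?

Borealis's profit: π = (P_{Borealis} − 12)(138 − 5P_{Borealis} + 2P_{Alta}).
∂π/∂P_{Borealis} = 198 − 10P_{Borealis} + 2P_{Alta} = 0 ⇒ P_{Borealis} = 19.8 + 0.2P_{Alta}.
The reaction-function slope is 0.2, so a 10-unit rise in P_{Alta} moves P_{Borealis} by 0.2 × 10 = 2. Borealis's best response rises — the actions are strategic complements.

2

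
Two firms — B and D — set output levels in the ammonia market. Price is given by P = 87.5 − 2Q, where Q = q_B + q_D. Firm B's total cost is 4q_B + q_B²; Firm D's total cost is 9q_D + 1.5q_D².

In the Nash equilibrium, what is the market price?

49

Firm B's profit: π = q_B(87.5 − 2(q_B + q_D)) − 4q_B − q_B².
∂π/∂q_B = 83.5 − 6q_B − 2q_D = 0, so q_B = 167/12 − (1/3)q_D.
For D: ∂π/∂q_D = 78.5 − 7q_D − 2q_B = 0 ⇒ q_D = 157/14 − (2/7)q_B.
Substituting the second reaction function into the first: q_B = 167/12 − (1/3)(157/14 − (2/7)q_B), which gives (19/21)q_B = 285/28 ⇒ q_B = 11.25.
Then q_D = 157/14 − (2/7)·11.25 = 8.
Equilibrium price: P = 87.5 − 2·19.25 = 49.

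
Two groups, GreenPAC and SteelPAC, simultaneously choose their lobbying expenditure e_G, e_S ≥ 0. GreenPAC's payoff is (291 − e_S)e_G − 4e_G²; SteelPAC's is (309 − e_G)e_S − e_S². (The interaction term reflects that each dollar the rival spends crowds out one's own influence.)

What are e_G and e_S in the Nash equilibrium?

18.2, 145.4

Expanding GreenPAC's payoff: 291e_G − e_Se_G − 4e_G².
∂π/∂e_G = 291 − e_S − 8e_G = 0, so e_G = 36.375 − 0.125e_S.
Likewise for SteelPAC: e_S = 154.5 − 0.5e_G.
Plugging e_S into GreenPAC's best response: e_G = 36.375 − 0.125(154.5 − 0.5e_G) ⇒ 0.9375e_G = 17.0625, so e_G = 18.2.
Then e_S = 154.5 − 0.5·18.2 = 145.4.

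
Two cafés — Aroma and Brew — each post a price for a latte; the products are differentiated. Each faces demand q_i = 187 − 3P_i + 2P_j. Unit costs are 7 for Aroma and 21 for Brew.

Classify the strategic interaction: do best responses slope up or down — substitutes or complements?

strategic complements

Aroma's profit: π = (P_{Aroma} − 7)(187 − 3P_{Aroma} + 2P_{Brew}).
∂π/∂P_{Aroma} = 208 − 6P_{Aroma} + 2P_{Brew} = 0 ⇒ P_{Aroma} = 104/3 + (1/3)P_{Brew}.
The best-response slope dP_{Aroma}/dP_{Brew} = 1/3 > 0: the reaction function is upward-sloping, so the choices are strategic complements.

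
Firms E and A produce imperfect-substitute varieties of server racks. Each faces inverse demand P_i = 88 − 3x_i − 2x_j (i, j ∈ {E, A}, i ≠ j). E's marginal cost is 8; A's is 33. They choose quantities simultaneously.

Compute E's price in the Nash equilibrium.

42.6875

Firm E's profit: π = x_E(88 − 3x_E − 2x_A) − 8x_E.
∂π/∂x_E = 80 − 6x_E − 2x_A = 0 ⇒ x_E = 40/3 − (1/3)x_A.
Similarly x_A = 55/6 − (1/3)x_E.
Plugging x_A into E's best response: x_E = 40/3 − (1/3)(55/6 − (1/3)x_E) ⇒ (8/9)x_E = 185/18, so x_E = 11.5625.
Then x_A = 55/6 − (1/3)·11.5625 = 5.3125.
P_E = 88 − 3·11.5625 − 2·5.3125 = 42.6875.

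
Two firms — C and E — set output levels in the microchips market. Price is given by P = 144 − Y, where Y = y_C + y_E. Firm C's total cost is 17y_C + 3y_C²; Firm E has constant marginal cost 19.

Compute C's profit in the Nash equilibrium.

Firm C's profit: π = y_C(144 − (y_C + y_E)) − 17y_C − 3y_C².
∂π/∂y_C = 127 − 8y_C − y_E = 0, so y_C = 15.875 − 0.125y_E.
For E: ∂π/∂y_E = 125 − 2y_E − y_C = 0 ⇒ y_E = 62.5 − 0.5y_C.
Solving the two reaction functions simultaneously: (1 − (−0.125)(−0.5))y_C = 15.875 − 0.125·62.5, so 0.9375y_C = 8.0625 and y_C = 8.6.
Then y_E = 62.5 − 0.5·8.6 = 58.2.
Price P = 144 − 66.8 = 77.2.
C's profit: (77.2 − 17)·8.6 − 3(8.6)² = 295.84.

295.84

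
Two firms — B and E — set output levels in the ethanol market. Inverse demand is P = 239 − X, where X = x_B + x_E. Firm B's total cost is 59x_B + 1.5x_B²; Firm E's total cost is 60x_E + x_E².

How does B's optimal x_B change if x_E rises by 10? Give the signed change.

Firm B's profit: π = x_B(239 − (x_B + x_E)) − 59x_B − 1.5x_B².
∂π/∂x_B = 180 − 5x_B − x_E = 0, so x_B = 36 − 0.2x_E.
The reaction-function slope is −0.2, so a 10-unit rise in x_E moves x_B by −0.2 × 10 = −2. B's best response falls — the actions are strategic substitutes.

-2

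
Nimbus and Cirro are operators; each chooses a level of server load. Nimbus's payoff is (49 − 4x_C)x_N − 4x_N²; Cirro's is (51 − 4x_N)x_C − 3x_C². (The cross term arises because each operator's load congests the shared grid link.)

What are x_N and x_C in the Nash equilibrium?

Expanding Nimbus's payoff: 49x_N − 4x_Cx_N − 4x_N².
∂π/∂x_N = 49 − 4x_C − 8x_N = 0, so x_N = 6.125 − 0.5x_C.
Likewise for Cirro: x_C = 8.5 − (2/3)x_N.
Plugging x_C into Nimbus's best response: x_N = 6.125 − 0.5(8.5 − (2/3)x_N) ⇒ (2/3)x_N = 1.875, so x_N = 2.8125.
Then x_C = 8.5 − (2/3)·2.8125 = 6.625.

2.8125, 6.625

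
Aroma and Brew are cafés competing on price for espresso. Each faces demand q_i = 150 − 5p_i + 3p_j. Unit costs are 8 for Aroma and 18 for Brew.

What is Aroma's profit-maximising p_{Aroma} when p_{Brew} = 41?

Aroma's profit: π = (p_{Aroma} − 8)(150 − 5p_{Aroma} + 3p_{Brew}).
∂π/∂p_{Aroma} = 190 − 10p_{Aroma} + 3p_{Brew} = 0 ⇒ p_{Aroma} = 19 + 0.3p_{Brew}.
At p_{Brew} = 41: p_{Aroma} = 19 + 0.3·41 = 31.3.

31.3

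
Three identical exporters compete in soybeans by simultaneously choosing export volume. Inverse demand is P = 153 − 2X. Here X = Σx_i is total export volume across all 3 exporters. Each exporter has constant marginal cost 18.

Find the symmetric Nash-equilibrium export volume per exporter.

A representative exporter's profit is π_i = x_i(153 − 2X) − 18x_i, with X = x_i + Σ_{j≠i} x_j.
First-order condition: 135 − 4x_i − 2Σ_{j≠i} x_j = 0.
In a symmetric equilibrium every exporter chooses the same x, so Σ_{j≠i} x_j = 2x. The condition becomes 135 − 8x = 0, giving x = 135/8 = 16.875.

16.875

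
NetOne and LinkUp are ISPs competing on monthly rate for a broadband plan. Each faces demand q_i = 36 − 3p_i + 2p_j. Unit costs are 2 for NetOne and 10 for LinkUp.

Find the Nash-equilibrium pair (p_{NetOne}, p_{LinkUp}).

12, 15

NetOne's profit: π = (p_{NetOne} − 2)(36 − 3p_{NetOne} + 2p_{LinkUp}).
∂π/∂p_{NetOne} = 42 − 6p_{NetOne} + 2p_{LinkUp} = 0 ⇒ p_{NetOne} = 7 + (1/3)p_{LinkUp}.
Similarly p_{LinkUp} = 11 + (1/3)p_{NetOne}.
Solving the two reaction functions simultaneously: (1 − (1/3)(1/3))p_{NetOne} = 7 + (1/3)·11, so (8/9)p_{NetOne} = 32/3 and p_{NetOne} = 12.
Then p_{LinkUp} = 11 + (1/3)·12 = 15.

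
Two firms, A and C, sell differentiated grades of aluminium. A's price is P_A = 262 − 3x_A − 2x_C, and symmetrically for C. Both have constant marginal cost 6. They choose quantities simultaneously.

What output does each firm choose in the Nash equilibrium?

32

Firm A's profit: π = x_A(262 − 3x_A − 2x_C) − 6x_A.
∂π/∂x_A = 256 − 6x_A − 2x_C = 0 ⇒ x_A = 128/3 − (1/3)x_C.
By symmetry x_C = x_A; substituting into the reaction function, (4/3)x_A = 128/3 and x_A = 32.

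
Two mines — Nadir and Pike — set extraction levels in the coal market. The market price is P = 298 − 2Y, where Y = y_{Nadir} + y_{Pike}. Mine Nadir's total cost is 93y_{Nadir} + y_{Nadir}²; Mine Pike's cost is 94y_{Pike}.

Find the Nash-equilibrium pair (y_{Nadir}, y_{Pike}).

20.6, 40.7

Mine Nadir's profit: π = y_{Nadir}(298 − 2(y_{Nadir} + y_{Pike})) − 93y_{Nadir} − y_{Nadir}².
∂π/∂y_{Nadir} = 205 − 6y_{Nadir} − 2y_{Pike} = 0, so y_{Nadir} = 205/6 − (1/3)y_{Pike}.
For Pike: ∂π/∂y_{Pike} = 204 − 4y_{Pike} − 2y_{Nadir} = 0 ⇒ y_{Pike} = 51 − 0.5y_{Nadir}.
Solving the two reaction functions simultaneously: (1 − (−1/3)(−0.5))y_{Nadir} = 205/6 − (1/3)·51, so (5/6)y_{Nadir} = 103/6 and y_{Nadir} = 20.6.
Then y_{Pike} = 51 − 0.5·20.6 = 40.7.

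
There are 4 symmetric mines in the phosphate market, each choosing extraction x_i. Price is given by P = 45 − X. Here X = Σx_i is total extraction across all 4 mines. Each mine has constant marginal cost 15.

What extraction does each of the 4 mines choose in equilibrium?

6

A representative mine's profit is π_i = x_i(45 − X) − 15x_i, with X = x_i + Σ_{j≠i} x_j.
First-order condition: 30 − 2x_i − Σ_{j≠i} x_j = 0.
With identical mines, set every x_j = x: then 30 − 2x − 3x = 0, i.e. x = 30/5 = 6.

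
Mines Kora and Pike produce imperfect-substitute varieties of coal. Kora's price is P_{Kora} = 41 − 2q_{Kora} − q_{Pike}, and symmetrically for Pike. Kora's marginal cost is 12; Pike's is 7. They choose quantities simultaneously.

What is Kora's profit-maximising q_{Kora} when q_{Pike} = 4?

Mine Kora's profit: π = q_{Kora}(41 − 2q_{Kora} − q_{Pike}) − 12q_{Kora}.
∂π/∂q_{Kora} = 29 − 4q_{Kora} − q_{Pike} = 0 ⇒ q_{Kora} = 7.25 − 0.25q_{Pike}.
At q_{Pike} = 4: q_{Kora} = 7.25 − 0.25·4 = 6.25.

6.25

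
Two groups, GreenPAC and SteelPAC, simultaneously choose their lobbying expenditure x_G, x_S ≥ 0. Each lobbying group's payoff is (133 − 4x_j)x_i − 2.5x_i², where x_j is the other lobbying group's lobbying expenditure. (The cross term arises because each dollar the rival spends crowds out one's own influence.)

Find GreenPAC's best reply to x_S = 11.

17.8

GreenPAC's payoff is (133 − 4x_S)x_G − 2.5x_G².
∂π/∂x_G = 133 − 4x_S − 5x_G = 0, so x_G = 26.6 − 0.8x_S.
At x_S = 11: x_G = 26.6 − 0.8·11 = 17.8.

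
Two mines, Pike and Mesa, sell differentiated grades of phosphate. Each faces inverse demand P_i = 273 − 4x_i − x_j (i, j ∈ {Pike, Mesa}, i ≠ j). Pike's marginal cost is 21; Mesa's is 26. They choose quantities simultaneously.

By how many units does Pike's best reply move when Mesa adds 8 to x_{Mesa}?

-1

Mine Pike's profit: π = x_{Pike}(273 − 4x_{Pike} − x_{Mesa}) − 21x_{Pike}.
∂π/∂x_{Pike} = 252 − 8x_{Pike} − x_{Mesa} = 0 ⇒ x_{Pike} = 31.5 − 0.125x_{Mesa}.
The reaction-function slope is −0.125, so an 8-unit rise in x_{Mesa} moves x_{Pike} by −0.125 × 8 = −1. Pike's best response falls — the actions are strategic substitutes.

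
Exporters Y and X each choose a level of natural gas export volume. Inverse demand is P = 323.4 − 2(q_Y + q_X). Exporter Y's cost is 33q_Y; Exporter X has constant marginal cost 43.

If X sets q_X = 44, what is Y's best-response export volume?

Exporter Y's profit: π = q_Y(323.4 − 2(q_Y + q_X)) − 33q_Y.
∂π/∂q_Y = 290.4 − 4q_Y − 2q_X = 0, so q_Y = 72.6 − 0.5q_X.
At q_X = 44: q_Y = 72.6 − 0.5·44 = 50.6.

50.6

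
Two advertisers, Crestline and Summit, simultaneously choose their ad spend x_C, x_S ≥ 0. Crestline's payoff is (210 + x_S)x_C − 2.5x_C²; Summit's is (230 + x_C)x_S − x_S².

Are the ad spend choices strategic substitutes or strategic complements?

Expanding Crestline's payoff: 210x_C + x_Sx_C − 2.5x_C².
∂π/∂x_C = 210 + x_S − 5x_C = 0, so x_C = 42 + 0.2x_S.
The best-response slope dx_C/dx_S = 0.2 > 0: the reaction function is upward-sloping, so the choices are strategic complements.

strategic complements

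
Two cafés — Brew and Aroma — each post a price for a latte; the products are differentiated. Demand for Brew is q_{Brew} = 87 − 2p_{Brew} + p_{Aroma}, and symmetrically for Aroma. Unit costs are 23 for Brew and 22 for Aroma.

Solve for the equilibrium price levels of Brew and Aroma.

44.2, 43.8

Brew's profit: π = (p_{Brew} − 23)(87 − 2p_{Brew} + p_{Aroma}).
∂π/∂p_{Brew} = 133 − 4p_{Brew} + p_{Aroma} = 0 ⇒ p_{Brew} = 33.25 + 0.25p_{Aroma}.
Similarly p_{Aroma} = 32.75 + 0.25p_{Brew}.
Substituting the second reaction function into the first: p_{Brew} = 33.25 + 0.25(32.75 + 0.25p_{Brew}), which gives 0.9375p_{Brew} = 41.4375 ⇒ p_{Brew} = 44.2.
Then p_{Aroma} = 32.75 + 0.25·44.2 = 43.8.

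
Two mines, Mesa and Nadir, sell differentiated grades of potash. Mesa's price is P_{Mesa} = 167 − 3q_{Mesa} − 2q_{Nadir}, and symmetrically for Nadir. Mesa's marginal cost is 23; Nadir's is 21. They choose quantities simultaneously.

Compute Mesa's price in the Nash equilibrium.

76.625

Mine Mesa's profit: π = q_{Mesa}(167 − 3q_{Mesa} − 2q_{Nadir}) − 23q_{Mesa}.
∂π/∂q_{Mesa} = 144 − 6q_{Mesa} − 2q_{Nadir} = 0 ⇒ q_{Mesa} = 24 − (1/3)q_{Nadir}.
Similarly q_{Nadir} = 73/3 − (1/3)q_{Mesa}.
Substituting the second reaction function into the first: q_{Mesa} = 24 − (1/3)(73/3 − (1/3)q_{Mesa}), which gives (8/9)q_{Mesa} = 143/9 ⇒ q_{Mesa} = 17.875.
Then q_{Nadir} = 73/3 − (1/3)·17.875 = 18.375.
P_{Mesa} = 167 − 3·17.875 − 2·18.375 = 76.625.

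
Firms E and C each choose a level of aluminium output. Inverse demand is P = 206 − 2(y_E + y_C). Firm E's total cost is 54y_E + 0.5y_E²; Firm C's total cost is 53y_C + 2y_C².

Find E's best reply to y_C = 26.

Firm E's profit: π = y_E(206 − 2(y_E + y_C)) − 54y_E − 0.5y_E².
∂π/∂y_E = 152 − 5y_E − 2y_C = 0, so y_E = 30.4 − 0.4y_C.
At y_C = 26: y_E = 30.4 − 0.4·26 = 20.

20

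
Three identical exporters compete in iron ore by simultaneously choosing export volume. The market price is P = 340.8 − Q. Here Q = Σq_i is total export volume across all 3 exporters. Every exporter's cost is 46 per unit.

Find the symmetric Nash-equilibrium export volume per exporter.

73.7

A representative exporter's profit is π_i = q_i(340.8 − Q) − 46q_i, with Q = q_i + Σ_{j≠i} q_j.
First-order condition: 294.8 − 2q_i − Σ_{j≠i} q_j = 0.
In a symmetric equilibrium every exporter chooses the same q, so Σ_{j≠i} q_j = 2q. The condition becomes 294.8 − 4q = 0, giving q = 294.8/4 = 73.7.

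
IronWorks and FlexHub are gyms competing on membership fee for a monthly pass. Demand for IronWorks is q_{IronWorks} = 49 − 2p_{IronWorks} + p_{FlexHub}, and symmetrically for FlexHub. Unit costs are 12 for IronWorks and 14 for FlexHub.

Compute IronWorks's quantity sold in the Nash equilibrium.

IronWorks's profit: π = (p_{IronWorks} − 12)(49 − 2p_{IronWorks} + p_{FlexHub}).
∂π/∂p_{IronWorks} = 73 − 4p_{IronWorks} + p_{FlexHub} = 0 ⇒ p_{IronWorks} = 18.25 + 0.25p_{FlexHub}.
Similarly p_{FlexHub} = 19.25 + 0.25p_{IronWorks}.
Substituting the second reaction function into the first: p_{IronWorks} = 18.25 + 0.25(19.25 + 0.25p_{IronWorks}), which gives 0.9375p_{IronWorks} = 23.0625 ⇒ p_{IronWorks} = 24.6.
Then p_{FlexHub} = 19.25 + 0.25·24.6 = 25.4.
q_{IronWorks} = 49 − 2·24.6 + 25.4 = 25.2.

25.2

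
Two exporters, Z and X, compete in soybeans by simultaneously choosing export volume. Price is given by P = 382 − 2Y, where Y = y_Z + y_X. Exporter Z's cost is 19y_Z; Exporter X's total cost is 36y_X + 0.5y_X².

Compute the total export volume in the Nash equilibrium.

111.3125

Exporter Z's profit: π = y_Z(382 − 2(y_Z + y_X)) − 19y_Z.
∂π/∂y_Z = 363 − 4y_Z − 2y_X = 0, so y_Z = 90.75 − 0.5y_X.
For X: ∂π/∂y_X = 346 − 5y_X − 2y_Z = 0 ⇒ y_X = 69.2 − 0.4y_Z.
Substituting the second reaction function into the first: y_Z = 90.75 − 0.5(69.2 − 0.4y_Z), which gives 0.8y_Z = 56.15 ⇒ y_Z = 70.1875.
Then y_X = 69.2 − 0.4·70.1875 = 41.125.
Total export volume: 70.1875 + 41.125 = 111.3125.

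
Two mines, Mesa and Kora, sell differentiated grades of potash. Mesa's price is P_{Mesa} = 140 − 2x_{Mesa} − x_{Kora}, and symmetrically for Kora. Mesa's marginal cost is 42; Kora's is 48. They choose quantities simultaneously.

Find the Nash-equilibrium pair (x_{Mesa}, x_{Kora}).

20, 18

Mine Mesa's profit: π = x_{Mesa}(140 − 2x_{Mesa} − x_{Kora}) − 42x_{Mesa}.
∂π/∂x_{Mesa} = 98 − 4x_{Mesa} − x_{Kora} = 0 ⇒ x_{Mesa} = 24.5 − 0.25x_{Kora}.
Similarly x_{Kora} = 23 − 0.25x_{Mesa}.
Solving the two reaction functions simultaneously: (1 − (−0.25)(−0.25))x_{Mesa} = 24.5 − 0.25·23, so 0.9375x_{Mesa} = 18.75 and x_{Mesa} = 20.
Then x_{Kora} = 23 − 0.25·20 = 18.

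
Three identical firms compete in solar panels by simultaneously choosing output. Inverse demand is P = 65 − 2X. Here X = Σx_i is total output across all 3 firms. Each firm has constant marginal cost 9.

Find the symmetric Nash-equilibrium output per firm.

A representative firm's profit is π_i = x_i(65 − 2X) − 9x_i, with X = x_i + Σ_{j≠i} x_j.
First-order condition: 56 − 4x_i − 2Σ_{j≠i} x_j = 0.
In a symmetric equilibrium every firm chooses the same x, so Σ_{j≠i} x_j = 2x. The condition becomes 56 − 8x = 0, giving x = 56/8 = 7.

7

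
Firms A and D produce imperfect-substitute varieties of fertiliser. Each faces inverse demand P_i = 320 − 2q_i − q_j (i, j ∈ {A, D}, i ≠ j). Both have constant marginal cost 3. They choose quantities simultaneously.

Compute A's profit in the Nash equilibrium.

8039.12

Firm A's profit: π = q_A(320 − 2q_A − q_D) − 3q_A.
∂π/∂q_A = 317 − 4q_A − q_D = 0 ⇒ q_A = 79.25 − 0.25q_D.
The game is symmetric, so in equilibrium q_D = q_A: the reaction function gives 1.25q_A = 79.25, hence q_A = 63.4.
P_A = 320 − 2·63.4 − 63.4 = 129.8.
Profit = (129.8 − 3)·63.4 = 8039.12.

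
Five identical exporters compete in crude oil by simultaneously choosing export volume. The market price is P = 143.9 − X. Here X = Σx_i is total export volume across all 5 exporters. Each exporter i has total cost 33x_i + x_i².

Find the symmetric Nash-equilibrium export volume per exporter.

13.8625

A representative exporter's profit is π_i = x_i(143.9 − X) − 33x_i − x_i², with X = x_i + Σ_{j≠i} x_j.
First-order condition: 110.9 − 4x_i − Σ_{j≠i} x_j = 0.
Imposing symmetry (x_j = x for all j) turns Σ_{j≠i} x_j into 4x, so 110.9 = 8x and x = 13.8625.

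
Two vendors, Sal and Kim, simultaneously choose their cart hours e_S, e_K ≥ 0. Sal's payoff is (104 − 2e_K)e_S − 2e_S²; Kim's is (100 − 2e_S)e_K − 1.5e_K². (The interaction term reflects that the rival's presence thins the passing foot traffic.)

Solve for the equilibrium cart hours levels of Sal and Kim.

Expanding Sal's payoff: 104e_S − 2e_Ke_S − 2e_S².
∂π/∂e_S = 104 − 2e_K − 4e_S = 0, so e_S = 26 − 0.5e_K.
Likewise for Kim: e_K = 100/3 − (2/3)e_S.
Plugging e_K into Sal's best response: e_S = 26 − 0.5(100/3 − (2/3)e_S) ⇒ (2/3)e_S = 28/3, so e_S = 14.
Then e_K = 100/3 − (2/3)·14 = 24.

14, 24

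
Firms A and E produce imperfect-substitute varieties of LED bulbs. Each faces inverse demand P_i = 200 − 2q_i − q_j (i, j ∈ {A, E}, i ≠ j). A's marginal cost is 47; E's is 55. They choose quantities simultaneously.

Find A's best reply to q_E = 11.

Firm A's profit: π = q_A(200 − 2q_A − q_E) − 47q_A.
∂π/∂q_A = 153 − 4q_A − q_E = 0 ⇒ q_A = 38.25 − 0.25q_E.
At q_E = 11: q_A = 38.25 − 0.25·11 = 35.5.

35.5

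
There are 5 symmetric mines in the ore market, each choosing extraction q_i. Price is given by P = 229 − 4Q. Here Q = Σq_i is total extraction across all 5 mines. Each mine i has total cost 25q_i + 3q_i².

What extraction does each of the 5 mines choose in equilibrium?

A representative mine's profit is π_i = q_i(229 − 4Q) − 25q_i − 3q_i², with Q = q_i + Σ_{j≠i} q_j.
First-order condition: 204 − 14q_i − 4Σ_{j≠i} q_j = 0.
With identical mines, set every q_j = q: then 204 − 14q − 16q = 0, i.e. q = 204/30 = 6.8.

6.8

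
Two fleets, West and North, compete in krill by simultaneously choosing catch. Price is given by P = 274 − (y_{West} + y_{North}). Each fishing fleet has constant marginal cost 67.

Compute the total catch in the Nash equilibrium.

138

Fishing fleet West's profit: π = y_{West}(274 − (y_{West} + y_{North})) − 67y_{West}.
∂π/∂y_{West} = 207 − 2y_{West} − y_{North} = 0, so y_{West} = 103.5 − 0.5y_{North}.
By symmetry y_{North} = y_{West}; substituting into the reaction function, 1.5y_{West} = 103.5 and y_{West} = 69.
Total catch: 69 + 69 = 138.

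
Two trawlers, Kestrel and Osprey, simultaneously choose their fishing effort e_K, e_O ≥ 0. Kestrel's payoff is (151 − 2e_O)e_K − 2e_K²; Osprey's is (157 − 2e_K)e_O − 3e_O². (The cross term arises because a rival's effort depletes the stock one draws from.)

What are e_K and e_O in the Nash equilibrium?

Expanding Kestrel's payoff: 151e_K − 2e_Oe_K − 2e_K².
∂π/∂e_K = 151 − 2e_O − 4e_K = 0, so e_K = 37.75 − 0.5e_O.
Likewise for Osprey: e_O = 157/6 − (1/3)e_K.
Solving the two reaction functions simultaneously: (1 − (−0.5)(−1/3))e_K = 37.75 − 0.5·(157/6), so (5/6)e_K = 74/3 and e_K = 29.6.
Then e_O = 157/6 − (1/3)·29.6 = 16.3.

29.6, 16.3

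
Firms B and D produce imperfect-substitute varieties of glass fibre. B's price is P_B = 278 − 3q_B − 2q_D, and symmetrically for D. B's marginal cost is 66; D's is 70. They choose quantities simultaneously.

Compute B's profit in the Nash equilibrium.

2146.6875

Firm B's profit: π = q_B(278 − 3q_B − 2q_D) − 66q_B.
∂π/∂q_B = 212 − 6q_B − 2q_D = 0 ⇒ q_B = 106/3 − (1/3)q_D.
Similarly q_D = 104/3 − (1/3)q_B.
Substituting the second reaction function into the first: q_B = 106/3 − (1/3)(104/3 − (1/3)q_B), which gives (8/9)q_B = 214/9 ⇒ q_B = 26.75.
Then q_D = 104/3 − (1/3)·26.75 = 25.75.
P_B = 278 − 3·26.75 − 2·25.75 = 146.25.
Profit = (146.25 − 66)·26.75 = 2146.6875.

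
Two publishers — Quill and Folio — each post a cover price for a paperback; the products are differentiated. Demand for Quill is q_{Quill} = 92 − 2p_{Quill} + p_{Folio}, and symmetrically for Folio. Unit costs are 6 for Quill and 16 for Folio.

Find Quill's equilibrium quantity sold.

60

Quill's profit: π = (p_{Quill} − 6)(92 − 2p_{Quill} + p_{Folio}).
∂π/∂p_{Quill} = 104 − 4p_{Quill} + p_{Folio} = 0 ⇒ p_{Quill} = 26 + 0.25p_{Folio}.
Similarly p_{Folio} = 31 + 0.25p_{Quill}.
Substituting the second reaction function into the first: p_{Quill} = 26 + 0.25(31 + 0.25p_{Quill}), which gives 0.9375p_{Quill} = 33.75 ⇒ p_{Quill} = 36.
Then p_{Folio} = 31 + 0.25·36 = 40.
q_{Quill} = 92 − 2·36 + 40 = 60.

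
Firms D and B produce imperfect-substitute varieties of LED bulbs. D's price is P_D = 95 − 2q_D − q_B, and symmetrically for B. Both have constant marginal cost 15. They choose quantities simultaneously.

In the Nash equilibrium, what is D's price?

Firm D's profit: π = q_D(95 − 2q_D − q_B) − 15q_D.
∂π/∂q_D = 80 − 4q_D − q_B = 0 ⇒ q_D = 20 − 0.25q_B.
By symmetry q_B = q_D; substituting into the reaction function, 1.25q_D = 20 and q_D = 16.
P_D = 95 − 2·16 − 16 = 47.

47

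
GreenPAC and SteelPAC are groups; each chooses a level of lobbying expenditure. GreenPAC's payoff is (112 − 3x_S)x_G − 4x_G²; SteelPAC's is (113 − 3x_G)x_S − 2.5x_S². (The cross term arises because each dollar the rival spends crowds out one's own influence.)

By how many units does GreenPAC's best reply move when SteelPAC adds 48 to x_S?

Expanding GreenPAC's payoff: 112x_G − 3x_Sx_G − 4x_G².
∂π/∂x_G = 112 − 3x_S − 8x_G = 0, so x_G = 14 − 0.375x_S.
The reaction-function slope is −0.375, so a 48-unit rise in x_S moves x_G by −0.375 × 48 = −18. GreenPAC's best response falls — the actions are strategic substitutes.

-18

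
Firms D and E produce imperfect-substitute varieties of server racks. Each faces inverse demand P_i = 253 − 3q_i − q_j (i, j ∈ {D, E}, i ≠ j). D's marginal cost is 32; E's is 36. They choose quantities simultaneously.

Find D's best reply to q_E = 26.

Firm D's profit: π = q_D(253 − 3q_D − q_E) − 32q_D.
∂π/∂q_D = 221 − 6q_D − q_E = 0 ⇒ q_D = 221/6 − (1/6)q_E.
At q_E = 26: q_D = 221/6 − (1/6)·26 = 32.5.

32.5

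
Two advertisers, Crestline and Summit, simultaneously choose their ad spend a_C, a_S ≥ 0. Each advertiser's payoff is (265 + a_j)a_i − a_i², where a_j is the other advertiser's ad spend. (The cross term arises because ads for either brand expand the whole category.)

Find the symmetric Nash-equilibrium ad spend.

Crestline's payoff is (265 + a_S)a_C − a_C².
∂π/∂a_C = 265 + a_S − 2a_C = 0, so a_C = 132.5 + 0.5a_S.
By symmetry a_S = a_C; substituting into the reaction function, 0.5a_C = 132.5 and a_C = 265.

265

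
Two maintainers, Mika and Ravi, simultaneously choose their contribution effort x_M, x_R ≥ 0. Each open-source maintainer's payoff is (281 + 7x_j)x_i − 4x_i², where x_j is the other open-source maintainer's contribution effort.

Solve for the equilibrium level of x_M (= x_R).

281

Mika's payoff is (281 + 7x_R)x_M − 4x_M².
∂π/∂x_M = 281 + 7x_R − 8x_M = 0, so x_M = 35.125 + 0.875x_R.
By symmetry x_R = x_M; substituting into the reaction function, 0.125x_M = 35.125 and x_M = 281.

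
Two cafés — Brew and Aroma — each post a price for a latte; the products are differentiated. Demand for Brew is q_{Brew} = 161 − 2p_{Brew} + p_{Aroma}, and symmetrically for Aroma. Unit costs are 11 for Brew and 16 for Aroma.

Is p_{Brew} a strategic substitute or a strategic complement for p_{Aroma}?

strategic complements

Brew's profit: π = (p_{Brew} − 11)(161 − 2p_{Brew} + p_{Aroma}).
∂π/∂p_{Brew} = 183 − 4p_{Brew} + p_{Aroma} = 0 ⇒ p_{Brew} = 45.75 + 0.25p_{Aroma}.
The best-response slope dp_{Brew}/dp_{Aroma} = 0.25 > 0: the reaction function is upward-sloping, so the choices are strategic complements.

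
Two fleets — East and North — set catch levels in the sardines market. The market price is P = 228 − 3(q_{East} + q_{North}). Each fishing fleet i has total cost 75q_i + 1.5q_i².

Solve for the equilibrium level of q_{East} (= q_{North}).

Fishing fleet East's profit: π = q_{East}(228 − 3(q_{East} + q_{North})) − 75q_{East} − 1.5q_{East}².
∂π/∂q_{East} = 153 − 9q_{East} − 3q_{North} = 0, so q_{East} = 17 − (1/3)q_{North}.
By symmetry q_{North} = q_{East}; substituting into the reaction function, (4/3)q_{East} = 17 and q_{East} = 12.75.

12.75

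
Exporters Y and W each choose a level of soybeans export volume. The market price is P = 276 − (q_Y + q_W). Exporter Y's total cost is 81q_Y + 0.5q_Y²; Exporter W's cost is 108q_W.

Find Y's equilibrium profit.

2957.04

Exporter Y's profit: π = q_Y(276 − (q_Y + q_W)) − 81q_Y − 0.5q_Y².
∂π/∂q_Y = 195 − 3q_Y − q_W = 0, so q_Y = 65 − (1/3)q_W.
For W: ∂π/∂q_W = 168 − 2q_W − q_Y = 0 ⇒ q_W = 84 − 0.5q_Y.
Substituting the second reaction function into the first: q_Y = 65 − (1/3)(84 − 0.5q_Y), which gives (5/6)q_Y = 37 ⇒ q_Y = 44.4.
Then q_W = 84 − 0.5·44.4 = 61.8.
Price P = 276 − 106.2 = 169.8.
Y's profit: (169.8 − 81)·44.4 − 0.5(44.4)² = 2957.04.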